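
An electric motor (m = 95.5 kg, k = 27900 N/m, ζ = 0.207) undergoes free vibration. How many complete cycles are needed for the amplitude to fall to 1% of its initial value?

Logarithmic decrement δ = 2πζ/√(1 − ζ²) = 2π × 0.2070/√(1 − 0.0428) = 1.329.
x_n/x₀ = e^(−nδ) ≤ 0.01; take ln: n ≥ ln(1/0.01)/δ = 4.605/1.329 = 3.464.
So 4 complete cycles are required.

4 cycles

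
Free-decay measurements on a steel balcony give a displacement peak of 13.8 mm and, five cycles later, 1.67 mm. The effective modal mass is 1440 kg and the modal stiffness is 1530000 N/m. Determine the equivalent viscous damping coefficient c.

Logarithmic decrement δ = (1/n)·ln(x₀/x_n) = (1/5)·ln(13.8/1.67) = (1/5)·ln(8.263) = 0.4224.
ζ = δ/√(4π² + δ²) = 0.4224/√(39.48 + 0.178) = 0.4224/6.297 = 0.06707.
c = ζ · 2√(km) = 0.06707 × 2√(1530000 × 1440) = 0.06707 × 93880 = 6296 N·s/m.

6300 N·s/m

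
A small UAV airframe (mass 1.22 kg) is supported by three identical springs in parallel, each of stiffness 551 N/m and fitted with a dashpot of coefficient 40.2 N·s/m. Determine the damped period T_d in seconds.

Parallel springs add: k_eq = 3 × 551 = 1653 N/m.
ω_n = √(k_eq/m) = √(1653/1.22) = 36.81 rad/s.
Critical damping c_c = 2√(k_eq·m) = 2√(1653 × 1.22) = 89.81 N·s/m, so ζ = c/c_c = 40.2/89.81 = 0.4476.
ω_d = ω_n√(1 − ζ²) = 36.81 × √(1 − 0.200) = 32.92 rad/s.
T_d = 2π/ω_d = 0.1909 s.

0.191 s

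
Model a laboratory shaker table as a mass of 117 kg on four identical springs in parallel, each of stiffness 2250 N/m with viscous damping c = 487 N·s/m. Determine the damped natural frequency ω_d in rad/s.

Parallel springs add: k_eq = 4 × 2250 = 9000 N/m.
ω_n = √(k_eq/m) = √(9000/117) = 8.771 rad/s.
Critical damping c_c = 2√(k_eq·m) = 2√(9000 × 117) = 2052 N·s/m, so ζ = c/c_c = 487/2052 = 0.2373.
ω_d = ω_n√(1 − ζ²) = 8.771 × √(1 − 0.0563) = 8.520 rad/s.

8.52 rad/s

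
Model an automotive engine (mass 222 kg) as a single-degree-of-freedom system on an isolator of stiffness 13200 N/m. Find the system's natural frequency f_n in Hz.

1.23 Hz

ω_n = √(k/m) = √(13200/222) = √59.46 = 7.711 rad/s.
f_n = ω_n/(2π) = 7.711/6.283 = 1.227 Hz.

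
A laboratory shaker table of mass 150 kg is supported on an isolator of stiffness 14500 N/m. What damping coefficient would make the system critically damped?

2950 N·s/m

c_c = 2√(k·m) = 2√(14500 × 150) = 2 × 1475 = 2950 N·s/m.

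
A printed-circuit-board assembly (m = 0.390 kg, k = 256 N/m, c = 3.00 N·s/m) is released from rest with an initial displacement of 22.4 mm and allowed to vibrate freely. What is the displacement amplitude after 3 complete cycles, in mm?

1.28 mm

ζ = c/(2√(km)) = 3.00/(2√(256 × 0.390)) = 3.00/19.98 = 0.1501.
Logarithmic decrement δ = 2πζ/√(1 − ζ²) = 2π × 0.1501/√(1 − 0.0225) = 0.9540.
After n cycles, x_n/x₀ = e^(−nδ), so x_3 = 22.4 × e^(−3 × 0.9540) = 22.4 × 0.05715 = 1.280 mm.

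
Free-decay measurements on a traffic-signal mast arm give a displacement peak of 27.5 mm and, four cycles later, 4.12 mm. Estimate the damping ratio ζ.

0.0753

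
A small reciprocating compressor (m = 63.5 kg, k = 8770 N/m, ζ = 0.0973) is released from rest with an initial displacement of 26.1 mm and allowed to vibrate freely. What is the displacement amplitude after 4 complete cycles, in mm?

2.24 mm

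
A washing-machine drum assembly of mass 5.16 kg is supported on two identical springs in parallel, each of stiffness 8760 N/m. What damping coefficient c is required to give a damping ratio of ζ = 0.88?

529 N·s/m

Parallel springs add: k_eq = 2 × 8760 = 17520 N/m.
c_c = 2√(k_eq·m) = 2√(17520 × 5.16) = 601.3 N·s/m.
c = ζ·c_c = 0.88 × 601.3 = 529.2 N·s/m.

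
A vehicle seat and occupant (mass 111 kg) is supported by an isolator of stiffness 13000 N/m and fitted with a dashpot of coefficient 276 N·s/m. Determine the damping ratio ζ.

0.115

ω_n = √(k/m) = √(13000/111) = 10.82 rad/s.
Critical damping c_c = 2√(k·m) = 2√(13000 × 111) = 2402 N·s/m, so ζ = c/c_c = 276/2402 = 0.1149.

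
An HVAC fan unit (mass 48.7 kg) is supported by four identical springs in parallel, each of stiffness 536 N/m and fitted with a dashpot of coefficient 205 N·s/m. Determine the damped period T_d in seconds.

0.999 s

Parallel springs add: k_eq = 4 × 536 = 2144 N/m.
ω_n = √(k_eq/m) = √(2144/48.7) = 6.635 rad/s.
Critical damping c_c = 2√(k_eq·m) = 2√(2144 × 48.7) = 646.3 N·s/m, so ζ = c/c_c = 205/646.3 = 0.3172.
ω_d = ω_n√(1 − ζ²) = 6.635 × √(1 − 0.101) = 6.292 rad/s.
T_d = 2π/ω_d = 0.9985 s.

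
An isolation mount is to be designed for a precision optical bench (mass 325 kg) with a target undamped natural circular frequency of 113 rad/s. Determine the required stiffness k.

k = m·ω_n² = 325 × 113.0² = 325 × 12770 = 4150000 N/m.

4150000 N/m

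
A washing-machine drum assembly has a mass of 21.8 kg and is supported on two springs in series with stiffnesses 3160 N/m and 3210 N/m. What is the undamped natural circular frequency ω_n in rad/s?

8.55 rad/s

Series springs: 1/k_eq = 1/3160 + 1/3210 = 0.0006280, so k_eq = 1592 N/m.
ω_n = √(k_eq/m) = √(1592/21.8) = √73.05 = 8.547 rad/s.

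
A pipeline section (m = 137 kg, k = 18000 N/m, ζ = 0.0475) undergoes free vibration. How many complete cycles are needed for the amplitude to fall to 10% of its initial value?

8 cycles

Logarithmic decrement δ = 2πζ/√(1 − ζ²) = 2π × 0.04750/√(1 − 0.00226) = 0.2988.
x_n/x₀ = e^(−nδ) ≤ 0.1; take ln: n ≥ ln(1/0.1)/δ = 2.303/0.2988 = 7.706.
So 8 complete cycles are required.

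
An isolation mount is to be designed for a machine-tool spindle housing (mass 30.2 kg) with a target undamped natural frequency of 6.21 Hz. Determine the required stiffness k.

ω_n = 2πf_n = 2π × 6.21 = 39.02 rad/s.
k = m·ω_n² = 30.2 × 39.02² = 30.2 × 1522 = 45980 N/m.

46000 N/m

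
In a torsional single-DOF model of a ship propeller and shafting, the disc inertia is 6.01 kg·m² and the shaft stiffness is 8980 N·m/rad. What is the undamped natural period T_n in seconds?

0.163 s

ω_n = √(k_t/J) = √(8980/6.01) = √1494 = 38.65 rad/s.
T_n = 2π/ω_n = 6.283/38.65 = 0.1625 s.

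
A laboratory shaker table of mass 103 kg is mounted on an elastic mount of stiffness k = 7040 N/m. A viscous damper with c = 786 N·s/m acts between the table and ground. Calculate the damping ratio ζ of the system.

0.462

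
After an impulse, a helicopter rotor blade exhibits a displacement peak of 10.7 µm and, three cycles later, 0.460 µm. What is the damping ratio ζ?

0.165

Logarithmic decrement δ = (1/n)·ln(x₀/x_n) = (1/3)·ln(10.7/0.460) = (1/3)·ln(23.26) = 1.049.
ζ = δ/√(4π² + δ²) = 1.049/√(39.48 + 1.10) = 1.049/6.370 = 0.1647.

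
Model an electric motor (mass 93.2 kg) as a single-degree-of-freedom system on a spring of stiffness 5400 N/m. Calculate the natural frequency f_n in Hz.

1.21 Hz

ω_n = √(k/m) = √(5400/93.2) = √57.94 = 7.612 rad/s.
f_n = ω_n/(2π) = 7.612/6.283 = 1.211 Hz.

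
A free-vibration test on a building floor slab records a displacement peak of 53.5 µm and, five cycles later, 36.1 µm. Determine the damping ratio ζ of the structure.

0.0125

Logarithmic decrement δ = (1/n)·ln(x₀/x_n) = (1/5)·ln(53.5/36.1) = (1/5)·ln(1.482) = 0.07868.
ζ = δ/√(4π² + δ²) = 0.07868/√(39.48 + 0.00619) = 0.07868/6.284 = 0.01252.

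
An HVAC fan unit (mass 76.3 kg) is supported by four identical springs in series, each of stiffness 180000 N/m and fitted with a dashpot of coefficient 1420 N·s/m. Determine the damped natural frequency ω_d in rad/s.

22.4 rad/s

Series springs: 1/k_eq = 4/180000, so k_eq = 180000/4 = 45000 N/m.
ω_n = √(k_eq/m) = √(45000/76.3) = 24.29 rad/s.
Critical damping c_c = 2√(k_eq·m) = 2√(45000 × 76.3) = 3706 N·s/m, so ζ = c/c_c = 1420/3706 = 0.3832.
ω_d = ω_n√(1 − ζ²) = 24.29 × √(1 − 0.147) = 22.43 rad/s.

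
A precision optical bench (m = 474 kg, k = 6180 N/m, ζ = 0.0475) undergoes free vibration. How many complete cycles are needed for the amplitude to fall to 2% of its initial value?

Logarithmic decrement δ = 2πζ/√(1 − ζ²) = 2π × 0.04750/√(1 − 0.00226) = 0.2988.
x_n/x₀ = e^(−nδ) ≤ 0.02; take ln: n ≥ ln(1/0.02)/δ = 3.912/0.2988 = 13.09.
So 14 complete cycles are required.

14 cycles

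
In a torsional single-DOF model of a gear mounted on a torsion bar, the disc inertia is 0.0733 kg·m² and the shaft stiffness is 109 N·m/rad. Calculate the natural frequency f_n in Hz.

ω_n = √(k_t/J) = √(109/0.0733) = √1487 = 38.56 rad/s.
f_n = ω_n/(2π) = 38.56/6.283 = 6.137 Hz.

6.14 Hz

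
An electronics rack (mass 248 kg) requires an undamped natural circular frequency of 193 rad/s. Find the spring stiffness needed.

k = m·ω_n² = 248 × 193.0² = 248 × 37250 = 9238000 N/m.

9240000 N/m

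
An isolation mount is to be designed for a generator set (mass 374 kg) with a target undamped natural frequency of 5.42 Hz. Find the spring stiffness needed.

ω_n = 2πf_n = 2π × 5.42 = 34.05 rad/s.
k = m·ω_n² = 374 × 34.05² = 374 × 1160 = 433700 N/m.

434000 N/m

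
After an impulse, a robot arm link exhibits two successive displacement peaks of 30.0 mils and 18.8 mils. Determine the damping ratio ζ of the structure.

Logarithmic decrement δ = (1/n)·ln(x₀/x_n) = (1/1)·ln(30.0/18.8) = (1/1)·ln(1.596) = 0.4673.
ζ = δ/√(4π² + δ²) = 0.4673/√(39.48 + 0.218) = 0.4673/6.301 = 0.07417.

0.0742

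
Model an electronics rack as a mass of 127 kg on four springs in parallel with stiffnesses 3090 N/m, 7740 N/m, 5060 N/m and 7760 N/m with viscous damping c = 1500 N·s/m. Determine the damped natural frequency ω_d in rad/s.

Parallel springs add: k_eq = 3090 + 7740 + 5060 + 7760 = 23650 N/m.
ω_n = √(k_eq/m) = √(23650/127) = 13.65 rad/s.
Critical damping c_c = 2√(k_eq·m) = 2√(23650 × 127) = 3466 N·s/m, so ζ = c/c_c = 1500/3466 = 0.4328.
ω_d = ω_n√(1 − ζ²) = 13.65 × √(1 − 0.187) = 12.30 rad/s.

12.3 rad/s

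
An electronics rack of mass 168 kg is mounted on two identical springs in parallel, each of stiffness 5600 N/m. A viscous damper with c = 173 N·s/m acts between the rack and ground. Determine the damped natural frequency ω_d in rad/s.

Parallel springs add: k_eq = 2 × 5600 = 11200 N/m.
ω_n = √(k_eq/m) = √(11200/168) = 8.165 rad/s.
Critical damping c_c = 2√(k_eq·m) = 2√(11200 × 168) = 2743 N·s/m, so ζ = c/c_c = 173/2743 = 0.06306.
ω_d = ω_n√(1 − ζ²) = 8.165 × √(1 − 0.00398) = 8.149 rad/s.

8.15 rad/s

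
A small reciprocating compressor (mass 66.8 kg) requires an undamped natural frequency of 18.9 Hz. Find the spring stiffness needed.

ω_n = 2πf_n = 2π × 18.9 = 118.8 rad/s.
k = m·ω_n² = 66.8 × 118.8² = 66.8 × 14100 = 942000 N/m.

942000 N/m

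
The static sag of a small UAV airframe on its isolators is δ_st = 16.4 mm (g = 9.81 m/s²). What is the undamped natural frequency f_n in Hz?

3.89 Hz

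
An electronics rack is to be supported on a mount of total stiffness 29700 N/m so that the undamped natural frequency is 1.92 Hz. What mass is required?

204 kg

ω_n = 2πf_n = 2π × 1.92 = 12.06 rad/s.
m = k/ω_n² = 29700/12.06² = 29700/145.5 = 204.1 kg.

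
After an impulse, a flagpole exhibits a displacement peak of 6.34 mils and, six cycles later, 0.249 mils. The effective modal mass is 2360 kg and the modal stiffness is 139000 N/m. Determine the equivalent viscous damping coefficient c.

3100 N·s/m

Logarithmic decrement δ = (1/n)·ln(x₀/x_n) = (1/6)·ln(6.34/0.249) = (1/6)·ln(25.46) = 0.5395.
ζ = δ/√(4π² + δ²) = 0.5395/√(39.48 + 0.291) = 0.5395/6.306 = 0.08555.
c = ζ · 2√(km) = 0.08555 × 2√(139000 × 2360) = 0.08555 × 36220 = 3099 N·s/m.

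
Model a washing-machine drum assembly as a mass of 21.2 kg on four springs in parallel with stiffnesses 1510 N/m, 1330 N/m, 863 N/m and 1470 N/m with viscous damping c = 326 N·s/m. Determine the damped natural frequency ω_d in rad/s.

Parallel springs add: k_eq = 1510 + 1330 + 863 + 1470 = 5173 N/m.
ω_n = √(k_eq/m) = √(5173/21.2) = 15.62 rad/s.
Critical damping c_c = 2√(k_eq·m) = 2√(5173 × 21.2) = 662.3 N·s/m, so ζ = c/c_c = 326/662.3 = 0.4922.
ω_d = ω_n√(1 − ζ²) = 15.62 × √(1 − 0.242) = 13.60 rad/s.

13.6 rad/s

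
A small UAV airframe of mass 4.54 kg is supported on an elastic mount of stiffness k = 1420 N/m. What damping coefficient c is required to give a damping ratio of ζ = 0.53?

c_c = 2√(k·m) = 2√(1420 × 4.54) = 160.6 N·s/m.
c = ζ·c_c = 0.53 × 160.6 = 85.11 N·s/m.

85.1 N·s/m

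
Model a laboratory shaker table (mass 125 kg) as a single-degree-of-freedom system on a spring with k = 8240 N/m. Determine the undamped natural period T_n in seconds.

ω_n = √(k/m) = √(8240/125) = √65.92 = 8.119 rad/s.
T_n = 2π/ω_n = 6.283/8.119 = 0.7739 s.

0.774 s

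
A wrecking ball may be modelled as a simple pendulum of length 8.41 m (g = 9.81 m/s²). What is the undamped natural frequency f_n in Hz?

0.172 Hz

For a simple pendulum ω_n = √(g/L) = √(9.81/8.41) = √1.166 = 1.080 rad/s.
f_n = ω_n/(2π) = 1.080/6.283 = 0.1719 Hz.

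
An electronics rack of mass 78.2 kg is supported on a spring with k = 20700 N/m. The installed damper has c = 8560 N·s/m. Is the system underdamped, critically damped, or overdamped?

c_c = 2√(k·m) = 2545 N·s/m; ζ = c/c_c = 8560/2545 = 3.36.
Since ζ > 1 the system is overdamped.

overdamped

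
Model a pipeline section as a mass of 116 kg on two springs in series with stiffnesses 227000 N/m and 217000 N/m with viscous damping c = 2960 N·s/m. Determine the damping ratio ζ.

Series springs: 1/k_eq = 1/227000 + 1/217000 = 9.014×10^-6, so k_eq = 110900 N/m.
ω_n = √(k_eq/m) = √(110900/116) = 30.93 rad/s.
Critical damping c_c = 2√(k_eq·m) = 2√(110900 × 116) = 7175 N·s/m, so ζ = c/c_c = 2960/7175 = 0.4126.

0.413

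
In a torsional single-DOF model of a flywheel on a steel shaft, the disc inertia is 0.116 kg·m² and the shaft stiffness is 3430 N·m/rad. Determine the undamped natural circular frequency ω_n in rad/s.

ω_n = √(k_t/J) = √(3430/0.116) = √29570 = 172.0 rad/s.

172 rad/s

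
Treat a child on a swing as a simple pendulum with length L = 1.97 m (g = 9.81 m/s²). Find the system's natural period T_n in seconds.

2.82 s

For a simple pendulum ω_n = √(g/L) = √(9.81/1.97) = √4.980 = 2.232 rad/s.
T_n = 2π/ω_n = 6.283/2.232 = 2.816 s.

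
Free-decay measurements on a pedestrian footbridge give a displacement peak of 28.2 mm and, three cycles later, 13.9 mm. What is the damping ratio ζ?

Logarithmic decrement δ = (1/n)·ln(x₀/x_n) = (1/3)·ln(28.2/13.9) = (1/3)·ln(2.029) = 0.2358.
ζ = δ/√(4π² + δ²) = 0.2358/√(39.48 + 0.0556) = 0.2358/6.288 = 0.03750.

0.0375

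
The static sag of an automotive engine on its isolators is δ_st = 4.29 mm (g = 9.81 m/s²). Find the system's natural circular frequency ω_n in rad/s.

ω_n = √(g/δ_st) = √(9.81/0.00429) = √2287 = 47.82 rad/s.

47.8 rad/s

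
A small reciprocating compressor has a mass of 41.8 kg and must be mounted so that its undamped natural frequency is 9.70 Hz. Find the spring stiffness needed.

ω_n = 2πf_n = 2π × 9.70 = 60.95 rad/s.
k = m·ω_n² = 41.8 × 60.95² = 41.8 × 3715 = 155300 N/m.

155000 N/m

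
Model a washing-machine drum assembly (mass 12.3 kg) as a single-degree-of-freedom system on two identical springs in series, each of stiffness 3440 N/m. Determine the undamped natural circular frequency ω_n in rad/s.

11.8 rad/s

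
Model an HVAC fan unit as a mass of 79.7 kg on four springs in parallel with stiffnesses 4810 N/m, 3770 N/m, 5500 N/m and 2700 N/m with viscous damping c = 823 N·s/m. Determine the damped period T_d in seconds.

0.463 s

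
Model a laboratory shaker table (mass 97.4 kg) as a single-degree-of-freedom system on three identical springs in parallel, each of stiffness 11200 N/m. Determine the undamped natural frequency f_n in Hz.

Parallel springs add: k_eq = 3 × 11200 = 33600 N/m.
ω_n = √(k_eq/m) = √(33600/97.4) = √345.0 = 18.57 rad/s.
f_n = ω_n/(2π) = 18.57/6.283 = 2.956 Hz.

2.96 Hz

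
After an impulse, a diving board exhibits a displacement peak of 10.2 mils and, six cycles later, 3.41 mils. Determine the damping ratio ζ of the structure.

0.0291

Logarithmic decrement δ = (1/n)·ln(x₀/x_n) = (1/6)·ln(10.2/3.41) = (1/6)·ln(2.991) = 0.1826.
ζ = δ/√(4π² + δ²) = 0.1826/√(39.48 + 0.0333) = 0.1826/6.286 = 0.02905.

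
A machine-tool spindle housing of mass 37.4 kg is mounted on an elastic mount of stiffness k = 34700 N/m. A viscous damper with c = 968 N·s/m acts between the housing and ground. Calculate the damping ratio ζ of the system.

0.425

ω_n = √(k/m) = √(34700/37.4) = 30.46 rad/s.
Critical damping c_c = 2√(k·m) = 2√(34700 × 37.4) = 2278 N·s/m, so ζ = c/c_c = 968/2278 = 0.4249.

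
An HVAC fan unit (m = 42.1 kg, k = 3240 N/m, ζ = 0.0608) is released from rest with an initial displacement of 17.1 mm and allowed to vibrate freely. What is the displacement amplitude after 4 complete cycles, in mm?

3.70 mm

Logarithmic decrement δ = 2πζ/√(1 − ζ²) = 2π × 0.06080/√(1 − 0.00370) = 0.3827.
After n cycles, x_n/x₀ = e^(−nδ), so x_4 = 17.1 × e^(−4 × 0.3827) = 17.1 × 0.2163 = 3.699 mm.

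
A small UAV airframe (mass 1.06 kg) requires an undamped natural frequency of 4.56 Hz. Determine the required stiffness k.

ω_n = 2πf_n = 2π × 4.56 = 28.65 rad/s.
k = m·ω_n² = 1.06 × 28.65² = 1.06 × 820.9 = 870.2 N/m.

870 N/m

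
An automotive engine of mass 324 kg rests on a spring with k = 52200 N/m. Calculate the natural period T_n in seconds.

0.495 s

ω_n = √(k/m) = √(52200/324) = √161.1 = 12.69 rad/s.
T_n = 2π/ω_n = 6.283/12.69 = 0.4950 s.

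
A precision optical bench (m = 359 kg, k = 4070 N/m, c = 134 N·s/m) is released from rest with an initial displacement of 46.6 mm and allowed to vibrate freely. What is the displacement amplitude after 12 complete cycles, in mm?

ζ = c/(2√(km)) = 134/(2√(4070 × 359)) = 134/2418 = 0.05543.
Logarithmic decrement δ = 2πζ/√(1 − ζ²) = 2π × 0.05543/√(1 − 0.00307) = 0.3488.
After n cycles, x_n/x₀ = e^(−nδ), so x_12 = 46.6 × e^(−12 × 0.3488) = 46.6 × 0.01521 = 0.7089 mm.

0.709 mm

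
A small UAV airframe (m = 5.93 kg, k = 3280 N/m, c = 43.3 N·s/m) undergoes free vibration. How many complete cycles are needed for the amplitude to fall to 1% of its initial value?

5 cycles

ζ = c/(2√(km)) = 43.3/(2√(3280 × 5.93)) = 43.3/278.9 = 0.1552.
Logarithmic decrement δ = 2πζ/√(1 − ζ²) = 2π × 0.1552/√(1 − 0.0241) = 0.9873.
x_n/x₀ = e^(−nδ) ≤ 0.01; take ln: n ≥ ln(1/0.01)/δ = 4.605/0.9873 = 4.664.
So 5 complete cycles are required.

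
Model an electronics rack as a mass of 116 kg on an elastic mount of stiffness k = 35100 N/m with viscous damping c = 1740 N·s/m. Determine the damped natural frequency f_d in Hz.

2.50 Hz

ω_n = √(k/m) = √(35100/116) = 17.40 rad/s.
Critical damping c_c = 2√(k·m) = 2√(35100 × 116) = 4036 N·s/m, so ζ = c/c_c = 1740/4036 = 0.4312.
ω_d = ω_n√(1 − ζ²) = 17.40 × √(1 − 0.186) = 15.70 rad/s.
f_d = ω_d/(2π) = 2.498 Hz.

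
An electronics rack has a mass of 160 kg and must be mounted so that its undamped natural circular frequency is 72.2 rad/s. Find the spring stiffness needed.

834000 N/m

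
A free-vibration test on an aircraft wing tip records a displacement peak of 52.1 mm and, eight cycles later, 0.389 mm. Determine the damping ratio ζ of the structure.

Logarithmic decrement δ = (1/n)·ln(x₀/x_n) = (1/8)·ln(52.1/0.389) = (1/8)·ln(133.9) = 0.6122.
ζ = δ/√(4π² + δ²) = 0.6122/√(39.48 + 0.375) = 0.6122/6.313 = 0.09697.

0.0970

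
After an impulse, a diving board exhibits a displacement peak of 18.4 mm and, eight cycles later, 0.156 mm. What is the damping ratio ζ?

Logarithmic decrement δ = (1/n)·ln(x₀/x_n) = (1/8)·ln(18.4/0.156) = (1/8)·ln(117.9) = 0.5963.
ζ = δ/√(4π² + δ²) = 0.5963/√(39.48 + 0.356) = 0.5963/6.311 = 0.09448.

0.0945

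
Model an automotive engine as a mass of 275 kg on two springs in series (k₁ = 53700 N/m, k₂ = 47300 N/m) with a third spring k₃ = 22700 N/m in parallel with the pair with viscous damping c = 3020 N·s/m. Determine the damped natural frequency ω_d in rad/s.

Series pair: k_s = k₁k₂/(k₁+k₂) = (53700)(47300)/(53700 + 47300) = 25150 N/m. In parallel with k₃: k_eq = 25150 + 22700 = 47850 N/m.
ω_n = √(k_eq/m) = √(47850/275) = 13.19 rad/s.
Critical damping c_c = 2√(k_eq·m) = 2√(47850 × 275) = 7255 N·s/m, so ζ = c/c_c = 3020/7255 = 0.4163.
ω_d = ω_n√(1 − ζ²) = 13.19 × √(1 − 0.173) = 11.99 rad/s.

12.0 rad/s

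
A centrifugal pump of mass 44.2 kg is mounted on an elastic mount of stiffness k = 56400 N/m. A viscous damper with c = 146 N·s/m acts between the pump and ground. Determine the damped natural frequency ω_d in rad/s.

35.7 rad/s

ω_n = √(k/m) = √(56400/44.2) = 35.72 rad/s.
Critical damping c_c = 2√(k·m) = 2√(56400 × 44.2) = 3158 N·s/m, so ζ = c/c_c = 146/3158 = 0.04624.
ω_d = ω_n√(1 − ζ²) = 35.72 × √(1 − 0.00214) = 35.68 rad/s.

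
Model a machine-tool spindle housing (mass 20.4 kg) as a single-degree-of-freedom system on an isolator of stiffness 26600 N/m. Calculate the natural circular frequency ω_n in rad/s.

36.1 rad/s

ω_n = √(k/m) = √(26600/20.4) = √1304 = 36.11 rad/s.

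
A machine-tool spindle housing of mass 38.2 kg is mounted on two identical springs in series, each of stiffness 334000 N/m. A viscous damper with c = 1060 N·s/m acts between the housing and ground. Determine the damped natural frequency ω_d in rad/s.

64.6 rad/s

Series springs: 1/k_eq = 2/334000, so k_eq = 334000/2 = 167000 N/m.
ω_n = √(k_eq/m) = √(167000/38.2) = 66.12 rad/s.
Critical damping c_c = 2√(k_eq·m) = 2√(167000 × 38.2) = 5051 N·s/m, so ζ = c/c_c = 1060/5051 = 0.2098.
ω_d = ω_n√(1 − ζ²) = 66.12 × √(1 − 0.0440) = 64.65 rad/s.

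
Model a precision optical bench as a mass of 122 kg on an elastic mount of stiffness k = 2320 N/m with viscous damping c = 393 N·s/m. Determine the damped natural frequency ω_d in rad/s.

4.05 rad/s

ω_n = √(k/m) = √(2320/122) = 4.361 rad/s.
Critical damping c_c = 2√(k·m) = 2√(2320 × 122) = 1064 N·s/m, so ζ = c/c_c = 393/1064 = 0.3694.
ω_d = ω_n√(1 − ζ²) = 4.361 × √(1 − 0.136) = 4.052 rad/s.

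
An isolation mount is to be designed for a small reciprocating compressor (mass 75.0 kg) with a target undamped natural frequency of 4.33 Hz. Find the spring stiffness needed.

ω_n = 2πf_n = 2π × 4.33 = 27.21 rad/s.
k = m·ω_n² = 75.0 × 27.21² = 75.0 × 740.2 = 55510 N/m.

55500 N/m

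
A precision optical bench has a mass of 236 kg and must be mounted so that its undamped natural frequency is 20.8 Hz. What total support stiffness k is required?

ω_n = 2πf_n = 2π × 20.8 = 130.7 rad/s.
k = m·ω_n² = 236 × 130.7² = 236 × 17080 = 4031000 N/m.

4030000 N/m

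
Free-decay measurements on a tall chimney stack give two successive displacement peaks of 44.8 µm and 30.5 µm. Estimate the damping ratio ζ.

Logarithmic decrement δ = (1/n)·ln(x₀/x_n) = (1/1)·ln(44.8/30.5) = (1/1)·ln(1.469) = 0.3845.
ζ = δ/√(4π² + δ²) = 0.3845/√(39.48 + 0.148) = 0.3845/6.295 = 0.06108.

0.0611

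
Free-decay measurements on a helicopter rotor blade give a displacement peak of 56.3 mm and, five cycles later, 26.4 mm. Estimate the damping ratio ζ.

0.0241

Logarithmic decrement δ = (1/n)·ln(x₀/x_n) = (1/5)·ln(56.3/26.4) = (1/5)·ln(2.133) = 0.1515.
ζ = δ/√(4π² + δ²) = 0.1515/√(39.48 + 0.0229) = 0.1515/6.285 = 0.02410.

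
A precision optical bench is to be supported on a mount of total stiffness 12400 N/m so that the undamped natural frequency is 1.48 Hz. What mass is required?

143 kg

ω_n = 2πf_n = 2π × 1.48 = 9.299 rad/s.
m = k/ω_n² = 12400/9.299² = 12400/86.47 = 143.4 kg.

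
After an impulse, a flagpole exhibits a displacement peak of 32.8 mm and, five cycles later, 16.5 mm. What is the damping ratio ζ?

0.0219

Logarithmic decrement δ = (1/n)·ln(x₀/x_n) = (1/5)·ln(32.8/16.5) = (1/5)·ln(1.988) = 0.1374.
ζ = δ/√(4π² + δ²) = 0.1374/√(39.48 + 0.0189) = 0.1374/6.285 = 0.02186.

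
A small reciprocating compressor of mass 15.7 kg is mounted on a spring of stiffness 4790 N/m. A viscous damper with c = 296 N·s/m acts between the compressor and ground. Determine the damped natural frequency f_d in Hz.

2.34 Hz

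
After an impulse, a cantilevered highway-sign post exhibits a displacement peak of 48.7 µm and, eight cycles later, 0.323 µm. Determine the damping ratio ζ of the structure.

Logarithmic decrement δ = (1/n)·ln(x₀/x_n) = (1/8)·ln(48.7/0.323) = (1/8)·ln(150.8) = 0.6270.
ζ = δ/√(4π² + δ²) = 0.6270/√(39.48 + 0.393) = 0.6270/6.314 = 0.09929.

0.0993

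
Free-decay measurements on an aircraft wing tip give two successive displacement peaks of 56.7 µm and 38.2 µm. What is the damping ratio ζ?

Logarithmic decrement δ = (1/n)·ln(x₀/x_n) = (1/1)·ln(56.7/38.2) = (1/1)·ln(1.484) = 0.3949.
ζ = δ/√(4π² + δ²) = 0.3949/√(39.48 + 0.156) = 0.3949/6.296 = 0.06273.

0.0627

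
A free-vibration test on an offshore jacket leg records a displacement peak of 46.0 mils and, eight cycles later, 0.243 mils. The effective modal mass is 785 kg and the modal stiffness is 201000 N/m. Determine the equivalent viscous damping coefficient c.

2610 N·s/m

Logarithmic decrement δ = (1/n)·ln(x₀/x_n) = (1/8)·ln(46.0/0.243) = (1/8)·ln(189.3) = 0.6554.
ζ = δ/√(4π² + δ²) = 0.6554/√(39.48 + 0.430) = 0.6554/6.317 = 0.1037.
c = ζ · 2√(km) = 0.1037 × 2√(201000 × 785) = 0.1037 × 25120 = 2606 N·s/m.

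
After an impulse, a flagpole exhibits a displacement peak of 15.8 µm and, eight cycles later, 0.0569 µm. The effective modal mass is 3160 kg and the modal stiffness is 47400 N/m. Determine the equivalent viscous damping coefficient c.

2720 N·s/m

Logarithmic decrement δ = (1/n)·ln(x₀/x_n) = (1/8)·ln(15.8/0.0569) = (1/8)·ln(277.7) = 0.7033.
ζ = δ/√(4π² + δ²) = 0.7033/√(39.48 + 0.495) = 0.7033/6.322 = 0.1112.
c = ζ · 2√(km) = 0.1112 × 2√(47400 × 3160) = 0.1112 × 24480 = 2723 N·s/m.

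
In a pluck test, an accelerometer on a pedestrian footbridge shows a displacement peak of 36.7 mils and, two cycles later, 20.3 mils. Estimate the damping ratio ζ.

Logarithmic decrement δ = (1/n)·ln(x₀/x_n) = (1/2)·ln(36.7/20.3) = (1/2)·ln(1.808) = 0.2961.
ζ = δ/√(4π² + δ²) = 0.2961/√(39.48 + 0.0877) = 0.2961/6.290 = 0.04707.

0.0471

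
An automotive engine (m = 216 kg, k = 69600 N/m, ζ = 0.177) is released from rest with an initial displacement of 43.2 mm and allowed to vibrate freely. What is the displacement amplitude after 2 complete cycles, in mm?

Logarithmic decrement δ = 2πζ/√(1 − ζ²) = 2π × 0.1770/√(1 − 0.0313) = 1.130.
After n cycles, x_n/x₀ = e^(−nδ), so x_2 = 43.2 × e^(−2 × 1.130) = 43.2 × 0.1044 = 4.508 mm.

4.51 mm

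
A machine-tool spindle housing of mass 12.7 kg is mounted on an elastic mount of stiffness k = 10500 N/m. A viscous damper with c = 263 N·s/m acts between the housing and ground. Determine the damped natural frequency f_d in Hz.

ω_n = √(k/m) = √(10500/12.7) = 28.75 rad/s.
Critical damping c_c = 2√(k·m) = 2√(10500 × 12.7) = 730.3 N·s/m, so ζ = c/c_c = 263/730.3 = 0.3601.
ω_d = ω_n√(1 − ζ²) = 28.75 × √(1 − 0.130) = 26.82 rad/s.
f_d = ω_d/(2π) = 4.269 Hz.

4.27 Hz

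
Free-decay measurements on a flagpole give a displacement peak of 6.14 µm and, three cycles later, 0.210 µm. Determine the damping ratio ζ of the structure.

0.176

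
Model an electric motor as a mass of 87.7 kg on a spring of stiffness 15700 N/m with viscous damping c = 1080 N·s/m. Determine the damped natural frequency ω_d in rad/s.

11.9 rad/s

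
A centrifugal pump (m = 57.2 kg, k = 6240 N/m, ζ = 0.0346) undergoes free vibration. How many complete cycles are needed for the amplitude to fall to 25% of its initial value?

Logarithmic decrement δ = 2πζ/√(1 − ζ²) = 2π × 0.03460/√(1 − 0.00120) = 0.2175.
x_n/x₀ = e^(−nδ) ≤ 0.25; take ln: n ≥ ln(1/0.25)/δ = 1.386/0.2175 = 6.373.
So 7 complete cycles are required.

7 cycles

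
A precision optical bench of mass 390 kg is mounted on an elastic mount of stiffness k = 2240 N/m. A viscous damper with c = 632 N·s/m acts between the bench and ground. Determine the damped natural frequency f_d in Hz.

0.359 Hz

ω_n = √(k/m) = √(2240/390) = 2.397 rad/s.
Critical damping c_c = 2√(k·m) = 2√(2240 × 390) = 1869 N·s/m, so ζ = c/c_c = 632/1869 = 0.3381.
ω_d = ω_n√(1 − ζ²) = 2.397 × √(1 − 0.114) = 2.255 rad/s.
f_d = ω_d/(2π) = 0.3590 Hz.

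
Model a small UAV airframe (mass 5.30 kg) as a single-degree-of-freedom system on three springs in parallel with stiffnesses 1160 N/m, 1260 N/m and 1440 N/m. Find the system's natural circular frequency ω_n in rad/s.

27.0 rad/s

Parallel springs add: k_eq = 1160 + 1260 + 1440 = 3860 N/m.
ω_n = √(k_eq/m) = √(3860/5.30) = √728.3 = 26.99 rad/s.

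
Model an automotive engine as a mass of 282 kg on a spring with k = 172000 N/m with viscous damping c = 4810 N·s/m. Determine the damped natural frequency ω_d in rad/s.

ω_n = √(k/m) = √(172000/282) = 24.70 rad/s.
Critical damping c_c = 2√(k·m) = 2√(172000 × 282) = 13930 N·s/m, so ζ = c/c_c = 4810/13930 = 0.3453.
ω_d = ω_n√(1 − ζ²) = 24.70 × √(1 − 0.119) = 23.18 rad/s.

23.2 rad/s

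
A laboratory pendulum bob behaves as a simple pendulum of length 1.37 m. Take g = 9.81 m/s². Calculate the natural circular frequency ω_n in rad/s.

2.68 rad/s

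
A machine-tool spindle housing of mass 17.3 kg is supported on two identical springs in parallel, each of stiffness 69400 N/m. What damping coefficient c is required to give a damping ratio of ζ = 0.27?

Parallel springs add: k_eq = 2 × 69400 = 138800 N/m.
c_c = 2√(k_eq·m) = 2√(138800 × 17.3) = 3099 N·s/m.
c = ζ·c_c = 0.27 × 3099 = 836.8 N·s/m.

837 N·s/m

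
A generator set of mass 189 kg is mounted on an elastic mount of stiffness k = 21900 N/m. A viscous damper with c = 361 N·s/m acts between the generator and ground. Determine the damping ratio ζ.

ω_n = √(k/m) = √(21900/189) = 10.76 rad/s.
Critical damping c_c = 2√(k·m) = 2√(21900 × 189) = 4069 N·s/m, so ζ = c/c_c = 361/4069 = 0.08872.

0.0887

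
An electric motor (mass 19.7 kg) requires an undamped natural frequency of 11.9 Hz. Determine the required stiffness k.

ω_n = 2πf_n = 2π × 11.9 = 74.77 rad/s.
k = m·ω_n² = 19.7 × 74.77² = 19.7 × 5591 = 110100 N/m.

110000 N/m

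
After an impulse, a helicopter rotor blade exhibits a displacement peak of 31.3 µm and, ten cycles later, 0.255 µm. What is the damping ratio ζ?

Logarithmic decrement δ = (1/n)·ln(x₀/x_n) = (1/10)·ln(31.3/0.255) = (1/10)·ln(122.7) = 0.4810.
ζ = δ/√(4π² + δ²) = 0.4810/√(39.48 + 0.231) = 0.4810/6.302 = 0.07633.

0.0763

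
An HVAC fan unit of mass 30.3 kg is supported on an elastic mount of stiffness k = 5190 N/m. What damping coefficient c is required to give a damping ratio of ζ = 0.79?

c_c = 2√(k·m) = 2√(5190 × 30.3) = 793.1 N·s/m.
c = ζ·c_c = 0.79 × 793.1 = 626.6 N·s/m.

627 N·s/m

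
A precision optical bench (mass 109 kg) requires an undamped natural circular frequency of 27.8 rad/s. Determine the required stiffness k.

84200 N/m

k = m·ω_n² = 109 × 27.80² = 109 × 772.8 = 84240 N/m.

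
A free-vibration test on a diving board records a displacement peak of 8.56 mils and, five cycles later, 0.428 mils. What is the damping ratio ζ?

Logarithmic decrement δ = (1/n)·ln(x₀/x_n) = (1/5)·ln(8.56/0.428) = (1/5)·ln(20.00) = 0.5991.
ζ = δ/√(4π² + δ²) = 0.5991/√(39.48 + 0.359) = 0.5991/6.312 = 0.09493.

0.0949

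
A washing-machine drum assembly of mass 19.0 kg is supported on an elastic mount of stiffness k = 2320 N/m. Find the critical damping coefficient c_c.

420 N·s/m

c_c = 2√(k·m) = 2√(2320 × 19.0) = 2 × 210.0 = 419.9 N·s/m.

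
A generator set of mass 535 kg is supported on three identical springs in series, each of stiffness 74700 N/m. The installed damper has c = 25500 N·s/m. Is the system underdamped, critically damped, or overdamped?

overdamped

Series springs: 1/k_eq = 3/74700, so k_eq = 74700/3 = 24900 N/m.
c_c = 2√(k_eq·m) = 7300 N·s/m; ζ = c/c_c = 25500/7300 = 3.49.
Since ζ > 1 the system is overdamped.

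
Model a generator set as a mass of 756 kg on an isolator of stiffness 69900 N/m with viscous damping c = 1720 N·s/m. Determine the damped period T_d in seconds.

0.658 s

ω_n = √(k/m) = √(69900/756) = 9.616 rad/s.
Critical damping c_c = 2√(k·m) = 2√(69900 × 756) = 14540 N·s/m, so ζ = c/c_c = 1720/14540 = 0.1183.
ω_d = ω_n√(1 − ζ²) = 9.616 × √(1 − 0.0140) = 9.548 rad/s.
T_d = 2π/ω_d = 0.6581 s.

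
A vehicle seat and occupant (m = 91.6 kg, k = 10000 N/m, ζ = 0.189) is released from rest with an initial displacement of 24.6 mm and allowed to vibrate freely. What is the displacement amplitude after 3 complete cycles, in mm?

Logarithmic decrement δ = 2πζ/√(1 − ζ²) = 2π × 0.1890/√(1 − 0.0357) = 1.209.
After n cycles, x_n/x₀ = e^(−nδ), so x_3 = 24.6 × e^(−3 × 1.209) = 24.6 × 0.02657 = 0.6536 mm.

0.654 mm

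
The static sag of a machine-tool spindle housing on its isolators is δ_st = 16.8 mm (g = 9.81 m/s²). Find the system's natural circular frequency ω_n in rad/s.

ω_n = √(g/δ_st) = √(9.81/0.0168) = √583.9 = 24.16 rad/s.

24.2 rad/s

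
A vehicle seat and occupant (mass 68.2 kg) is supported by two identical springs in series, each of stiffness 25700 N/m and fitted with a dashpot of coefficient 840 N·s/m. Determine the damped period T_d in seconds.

Series springs: 1/k_eq = 2/25700, so k_eq = 25700/2 = 12850 N/m.
ω_n = √(k_eq/m) = √(12850/68.2) = 13.73 rad/s.
Critical damping c_c = 2√(k_eq·m) = 2√(12850 × 68.2) = 1872 N·s/m, so ζ = c/c_c = 840/1872 = 0.4486.
ω_d = ω_n√(1 − ζ²) = 13.73 × √(1 − 0.201) = 12.27 rad/s.
T_d = 2π/ω_d = 0.5122 s.

0.512 s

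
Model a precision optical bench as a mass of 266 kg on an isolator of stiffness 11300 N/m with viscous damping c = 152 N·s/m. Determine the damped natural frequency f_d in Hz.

1.04 Hz

ω_n = √(k/m) = √(11300/266) = 6.518 rad/s.
Critical damping c_c = 2√(k·m) = 2√(11300 × 266) = 3467 N·s/m, so ζ = c/c_c = 152/3467 = 0.04384.
ω_d = ω_n√(1 − ζ²) = 6.518 × √(1 − 0.00192) = 6.511 rad/s.
f_d = ω_d/(2π) = 1.036 Hz.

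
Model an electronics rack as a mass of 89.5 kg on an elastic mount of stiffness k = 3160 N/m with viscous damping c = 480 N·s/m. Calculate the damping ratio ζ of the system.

0.451

ω_n = √(k/m) = √(3160/89.5) = 5.942 rad/s.
Critical damping c_c = 2√(k·m) = 2√(3160 × 89.5) = 1064 N·s/m, so ζ = c/c_c = 480/1064 = 0.4513.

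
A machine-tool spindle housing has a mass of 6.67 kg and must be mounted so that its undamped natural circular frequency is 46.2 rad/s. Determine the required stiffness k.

14200 N/m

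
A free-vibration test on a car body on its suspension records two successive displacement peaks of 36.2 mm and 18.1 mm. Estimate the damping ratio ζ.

0.110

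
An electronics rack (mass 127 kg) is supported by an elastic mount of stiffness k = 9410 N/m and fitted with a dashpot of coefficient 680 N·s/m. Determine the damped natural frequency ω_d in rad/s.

8.18 rad/s

ω_n = √(k/m) = √(9410/127) = 8.608 rad/s.
Critical damping c_c = 2√(k·m) = 2√(9410 × 127) = 2186 N·s/m, so ζ = c/c_c = 680/2186 = 0.3110.
ω_d = ω_n√(1 − ζ²) = 8.608 × √(1 − 0.0967) = 8.181 rad/s.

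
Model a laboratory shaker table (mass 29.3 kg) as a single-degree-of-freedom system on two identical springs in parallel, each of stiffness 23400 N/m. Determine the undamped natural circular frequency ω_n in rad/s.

Parallel springs add: k_eq = 2 × 23400 = 46800 N/m.
ω_n = √(k_eq/m) = √(46800/29.3) = √1597 = 39.97 rad/s.

40.0 rad/s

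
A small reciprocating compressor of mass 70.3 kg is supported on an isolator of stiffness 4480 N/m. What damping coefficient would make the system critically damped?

1120 N·s/m

c_c = 2√(k·m) = 2√(4480 × 70.3) = 2 × 561.2 = 1122 N·s/m.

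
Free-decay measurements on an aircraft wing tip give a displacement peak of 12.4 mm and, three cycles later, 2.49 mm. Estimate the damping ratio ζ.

0.0849

Logarithmic decrement δ = (1/n)·ln(x₀/x_n) = (1/3)·ln(12.4/2.49) = (1/3)·ln(4.980) = 0.5351.
ζ = δ/√(4π² + δ²) = 0.5351/√(39.48 + 0.286) = 0.5351/6.306 = 0.08486.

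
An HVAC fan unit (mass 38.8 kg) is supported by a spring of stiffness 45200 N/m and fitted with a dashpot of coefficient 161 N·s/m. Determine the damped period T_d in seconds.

0.184 s

ω_n = √(k/m) = √(45200/38.8) = 34.13 rad/s.
Critical damping c_c = 2√(k·m) = 2√(45200 × 38.8) = 2649 N·s/m, so ζ = c/c_c = 161/2649 = 0.06079.
ω_d = ω_n√(1 − ζ²) = 34.13 × √(1 − 0.00370) = 34.07 rad/s.
T_d = 2π/ω_d = 0.1844 s.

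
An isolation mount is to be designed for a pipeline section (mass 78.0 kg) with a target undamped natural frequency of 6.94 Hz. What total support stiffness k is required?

148000 N/m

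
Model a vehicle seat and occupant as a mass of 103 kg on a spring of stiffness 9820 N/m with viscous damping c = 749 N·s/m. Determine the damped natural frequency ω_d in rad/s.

ω_n = √(k/m) = √(9820/103) = 9.764 rad/s.
Critical damping c_c = 2√(k·m) = 2√(9820 × 103) = 2011 N·s/m, so ζ = c/c_c = 749/2011 = 0.3724.
ω_d = ω_n√(1 − ζ²) = 9.764 × √(1 − 0.139) = 9.062 rad/s.

9.06 rad/s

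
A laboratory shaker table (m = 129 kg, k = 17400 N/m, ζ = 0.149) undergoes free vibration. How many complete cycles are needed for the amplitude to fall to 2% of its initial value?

5 cycles

Logarithmic decrement δ = 2πζ/√(1 − ζ²) = 2π × 0.1490/√(1 − 0.0222) = 0.9468.
x_n/x₀ = e^(−nδ) ≤ 0.02; take ln: n ≥ ln(1/0.02)/δ = 3.912/0.9468 = 4.132.
So 5 complete cycles are required.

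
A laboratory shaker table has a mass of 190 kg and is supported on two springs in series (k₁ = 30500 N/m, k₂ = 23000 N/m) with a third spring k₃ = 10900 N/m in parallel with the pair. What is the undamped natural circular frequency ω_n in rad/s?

Series pair: k_s = k₁k₂/(k₁+k₂) = (30500)(23000)/(30500 + 23000) = 13110 N/m. In parallel with k₃: k_eq = 13110 + 10900 = 24010 N/m.
ω_n = √(k_eq/m) = √(24010/190) = √126.4 = 11.24 rad/s.

11.2 rad/s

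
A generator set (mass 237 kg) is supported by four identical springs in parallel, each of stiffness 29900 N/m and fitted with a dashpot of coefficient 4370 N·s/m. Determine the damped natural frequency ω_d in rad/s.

20.5 rad/s

Parallel springs add: k_eq = 4 × 29900 = 119600 N/m.
ω_n = √(k_eq/m) = √(119600/237) = 22.46 rad/s.
Critical damping c_c = 2√(k_eq·m) = 2√(119600 × 237) = 10650 N·s/m, so ζ = c/c_c = 4370/10650 = 0.4104.
ω_d = ω_n√(1 − ζ²) = 22.46 × √(1 − 0.168) = 20.49 rad/s.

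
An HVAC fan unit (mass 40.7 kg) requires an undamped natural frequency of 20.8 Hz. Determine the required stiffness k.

ω_n = 2πf_n = 2π × 20.8 = 130.7 rad/s.
k = m·ω_n² = 40.7 × 130.7² = 40.7 × 17080 = 695200 N/m.

695000 N/m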